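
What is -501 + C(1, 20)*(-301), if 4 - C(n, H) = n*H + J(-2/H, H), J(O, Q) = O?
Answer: 42849/10 ≈ 4284.9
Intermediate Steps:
C(n, H) = 4 + 2/H - H*n (C(n, H) = 4 - (n*H - 2/H) = 4 - (H*n - 2/H) = 4 - (-2/H + H*n) = 4 + (2/H - H*n) = 4 + 2/H - H*n)
-501 + C(1, 20)*(-301) = -501 + (4 + 2/20 - 1*20*1)*(-301) = -501 + (4 + 2*(1/20) - 20)*(-301) = -501 + (4 + ⅒ - 20)*(-301) = -501 - 159/10*(-301) = -501 + 47859/10 = 42849/10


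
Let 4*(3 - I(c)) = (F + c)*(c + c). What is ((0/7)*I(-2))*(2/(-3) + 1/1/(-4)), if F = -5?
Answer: 0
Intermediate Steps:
I(c) = 3 - c*(-5 + c)/2 (I(c) = 3 - (-5 + c)*(c + c)/4 = 3 - (-5 + c)*2*c/4 = 3 - c*(-5 + c)/2)
((0/7)*I(-2))*(2/(-3) + 1/1/(-4)) = ((0/7)*(3 - 1/2*(-2)**2 + (5/2)*(-2)))*(2/(-3) + 1/1/(-4)) = ((0*(1/7))*(3 - 1/2*4 - 5))*(2*(-1/3) + 1/(-1/4)) = (0*(3 - 2 - 5))*(-2/3 + 1*(-4)) = (0*(-4))*(-2/3 - 4) = 0*(-14/3) = 0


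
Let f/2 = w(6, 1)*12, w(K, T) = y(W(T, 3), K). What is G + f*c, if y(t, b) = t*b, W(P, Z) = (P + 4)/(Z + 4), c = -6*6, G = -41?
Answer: -26207/7 ≈ -3743.9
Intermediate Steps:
c = -36
W(P, Z) = (4 + P)/(4 + Z)
y(t, b) = b*t
w(K, T) = K*(4/7 + T/7) (w(K, T) = K*((4 + T)/(4 + 3)) = K*((4 + T)/7) = K*(4/7 + T/7))
f = 720/7 (f = 2*(((⅐)*6*(4 + 1))*12) = 2*(((⅐)*6*5)*12) = 2*((30/7)*12) = 2*(360/7) = 720/7 ≈ 102.86)
G + f*c = -41 + (720/7)*(-36) = -41 - 25920/7 = -26207/7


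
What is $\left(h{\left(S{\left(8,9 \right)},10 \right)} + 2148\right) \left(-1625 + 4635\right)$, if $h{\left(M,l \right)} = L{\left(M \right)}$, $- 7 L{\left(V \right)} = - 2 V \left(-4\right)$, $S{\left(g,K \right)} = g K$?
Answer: $6217800$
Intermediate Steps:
$S{\left(g,K \right)} = K g$
$L{\left(V \right)} = - \frac{8 V}{7}$ ($L{\left(V \right)} = - \frac{- 2 V \left(-4\right)}{7} = - \frac{8 V}{7}$)
$h{\left(M,l \right)} = - \frac{8 M}{7}$
$\left(h{\left(S{\left(8,9 \right)},10 \right)} + 2148\right) \left(-1625 + 4635\right) = \left(- \frac{8 \cdot 9 \cdot 8}{7} + 2148\right) \left(-1625 + 4635\right) = \left(\left(- \frac{8}{7}\right) 72 + 2148\right) 3010 = \left(- \frac{576}{7} + 2148\right) 3010 = \frac{14460}{7} \cdot 3010 = 6217800$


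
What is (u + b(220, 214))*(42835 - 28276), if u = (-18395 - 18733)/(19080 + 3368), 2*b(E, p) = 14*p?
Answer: 2657806851/122 ≈ 2.1785e+7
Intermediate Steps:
b(E, p) = 7*p (b(E, p) = (14*p)/2 = 7*p)
u = -4641/2806 (u = -37128/22448 = -37128*1/22448 = -4641/2806 ≈ -1.6540)
(u + b(220, 214))*(42835 - 28276) = (-4641/2806 + 7*214)*(42835 - 28276) = (-4641/2806 + 1498)*14559 = (4198747/2806)*14559 = 2657806851/122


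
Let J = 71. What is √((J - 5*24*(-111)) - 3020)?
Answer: √10371 ≈ 101.84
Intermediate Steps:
√((J - 5*24*(-111)) - 3020) = √((71 - 5*24*(-111)) - 3020) = √((71 - 120*(-111)) - 3020) = √((71 + 13320) - 3020) = √(13391 - 3020) = √10371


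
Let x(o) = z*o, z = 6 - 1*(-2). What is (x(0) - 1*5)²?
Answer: 25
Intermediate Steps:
z = 8 (z = 6 + 2 = 8)
x(o) = 8*o
(x(0) - 1*5)² = (8*0 - 1*5)² = (0 - 5)² = (-5)² = 25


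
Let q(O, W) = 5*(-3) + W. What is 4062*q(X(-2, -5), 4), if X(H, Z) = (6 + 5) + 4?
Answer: -44682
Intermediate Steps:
X(H, Z) = 15 (X(H, Z) = 11 + 4 = 15)
q(O, W) = -15 + W
4062*q(X(-2, -5), 4) = 4062*(-15 + 4) = 4062*(-11) = -44682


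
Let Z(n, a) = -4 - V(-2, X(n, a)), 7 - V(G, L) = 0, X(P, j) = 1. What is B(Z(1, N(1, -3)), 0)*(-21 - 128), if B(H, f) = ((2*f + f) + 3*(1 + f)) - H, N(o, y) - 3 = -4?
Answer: -2086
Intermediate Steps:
N(o, y) = -1 (N(o, y) = 3 - 4 = -1)
V(G, L) = 7 (V(G, L) = 7 - 1*0 = 7 + 0 = 7)
Z(n, a) = -11 (Z(n, a) = -4 - 1*7 = -4 - 7 = -11)
B(H, f) = 3 - H + 6*f (B(H, f) = (3*f + (3 + 3*f)) - H = (3 + 6*f) - H = 3 - H + 6*f)
B(Z(1, N(1, -3)), 0)*(-21 - 128) = (3 - 1*(-11) + 6*0)*(-21 - 128) = (3 + 11 + 0)*(-149) = 14*(-149) = -2086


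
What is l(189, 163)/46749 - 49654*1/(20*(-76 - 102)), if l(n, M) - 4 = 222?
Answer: 1161039703/83213220 ≈ 13.953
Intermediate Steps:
l(n, M) = 226 (l(n, M) = 4 + 222 = 226)
l(189, 163)/46749 - 49654*1/(20*(-76 - 102)) = 226/46749 - 49654*1/(20*(-76 - 102)) = 226*(1/46749) - 49654/(20*(-178)) = 226/46749 - 49654/(-3560) = 226/46749 - 49654*(-1/3560) = 226/46749 + 24827/1780 = 1161039703/83213220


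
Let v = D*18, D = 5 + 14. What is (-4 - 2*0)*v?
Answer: -1368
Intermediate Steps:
D = 19
v = 342 (v = 19*18 = 342)
(-4 - 2*0)*v = (-4 - 2*0)*342 = (-4 + 0)*342 = -4*342 = -1368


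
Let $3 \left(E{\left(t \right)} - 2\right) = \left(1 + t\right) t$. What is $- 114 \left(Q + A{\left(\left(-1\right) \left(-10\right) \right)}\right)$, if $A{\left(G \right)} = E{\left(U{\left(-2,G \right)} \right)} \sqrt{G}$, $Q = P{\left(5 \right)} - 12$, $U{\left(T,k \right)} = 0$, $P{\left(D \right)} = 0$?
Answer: $1368 - 228 \sqrt{10} \approx 647.0$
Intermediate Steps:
$E{\left(t \right)} = 2 + \frac{t \left(1 + t\right)}{3}$ ($E{\left(t \right)} = 2 + \frac{\left(1 + t\right) t}{3} = 2 + \frac{t \left(1 + t\right)}{3}$)
$Q = -12$ ($Q = 0 - 12 = -12$)
$A{\left(G \right)} = 2 \sqrt{G}$ ($A{\left(G \right)} = \left(2 + \frac{1}{3} \cdot 0 + \frac{0^{2}}{3}\right) \sqrt{G} = \left(2 + 0 + \frac{1}{3} \cdot 0\right) \sqrt{G} = \left(2 + 0 + 0\right) \sqrt{G} = 2 \sqrt{G}$)
$- 114 \left(Q + A{\left(\left(-1\right) \left(-10\right) \right)}\right) = - 114 \left(-12 + 2 \sqrt{\left(-1\right) \left(-10\right)}\right) = - 114 \left(-12 + 2 \sqrt{10}\right) = 1368 - 228 \sqrt{10}$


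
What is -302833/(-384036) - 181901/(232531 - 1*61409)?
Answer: -9017571905/32858504196 ≈ -0.27444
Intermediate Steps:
-302833/(-384036) - 181901/(232531 - 1*61409) = -302833*(-1/384036) - 181901/(232531 - 61409) = 302833/384036 - 181901/171122 = -9017571905/32858504196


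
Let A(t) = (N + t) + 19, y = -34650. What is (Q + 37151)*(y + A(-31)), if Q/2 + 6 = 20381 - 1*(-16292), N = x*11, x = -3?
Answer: -3833277075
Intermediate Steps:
N = -33 (N = -3*11 = -33)
Q = 73334 (Q = -12 + 2*(20381 - 1*(-16292)) = -12 + 2*(20381 + 16292) = -12 + 2*36673 = -12 + 73346 = 73334)
A(t) = -14 + t (A(t) = (-33 + t) + 19 = -14 + t)
(Q + 37151)*(y + A(-31)) = (73334 + 37151)*(-34650 + (-14 - 31)) = 110485*(-34650 - 45) = 110485*(-34695) = -3833277075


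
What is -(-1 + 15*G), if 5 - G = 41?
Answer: 541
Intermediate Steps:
G = -36 (G = 5 - 1*41 = 5 - 41 = -36)
-(-1 + 15*G) = -(-1 + 15*(-36)) = -(-1 - 540) = -1*(-541) = 541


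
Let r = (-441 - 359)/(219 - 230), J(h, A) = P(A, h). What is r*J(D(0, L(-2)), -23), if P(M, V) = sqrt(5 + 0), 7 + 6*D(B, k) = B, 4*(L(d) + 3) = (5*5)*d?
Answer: 800*sqrt(5)/11 ≈ 162.62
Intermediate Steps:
L(d) = -3 + 25*d/4 (L(d) = -3 + ((5*5)*d)/4 = -3 + (25*d)/4 = -3 + 25*d/4)
D(B, k) = -7/6 + B/6
P(M, V) = sqrt(5)
J(h, A) = sqrt(5)
r = 800/11 (r = -800/(-11) = -800*(-1/11) = 800/11 ≈ 72.727)
r*J(D(0, L(-2)), -23) = 800*sqrt(5)/11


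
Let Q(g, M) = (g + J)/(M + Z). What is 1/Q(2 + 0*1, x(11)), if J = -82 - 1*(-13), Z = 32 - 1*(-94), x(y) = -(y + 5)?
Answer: -110/67 ≈ -1.6418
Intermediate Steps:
x(y) = -5 - y (x(y) = -(5 + y) = -5 - y)
Z = 126 (Z = 32 + 94 = 126)
J = -69 (J = -82 + 13 = -69)
Q(g, M) = (-69 + g)/(126 + M) (Q(g, M) = (g - 69)/(M + 126) = (-69 + g)/(126 + M))
1/Q(2 + 0*1, x(11)) = 1/((-69 + (2 + 0*1))/(126 + (-5 - 1*11))) = 1/((-69 + (2 + 0))/(126 + (-5 - 11))) = 1/((-69 + 2)/(126 - 16)) = 1/(-67/110) = -110/67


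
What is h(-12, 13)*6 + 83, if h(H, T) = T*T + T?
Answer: 1175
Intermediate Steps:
h(H, T) = T + T² (h(H, T) = T² + T = T + T²)
h(-12, 13)*6 + 83 = (13*(1 + 13))*6 + 83 = (13*14)*6 + 83 = 182*6 + 83 = 1092 + 83 = 1175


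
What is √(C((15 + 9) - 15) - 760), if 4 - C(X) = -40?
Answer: 2*I*√179 ≈ 26.758*I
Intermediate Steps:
C(X) = 44 (C(X) = 4 - 1*(-40) = 4 + 40 = 44)
√(C((15 + 9) - 15) - 760) = √(44 - 760) = √(-716) = 2*I*√179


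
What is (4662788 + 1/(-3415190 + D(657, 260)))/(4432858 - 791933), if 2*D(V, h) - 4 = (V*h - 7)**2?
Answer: 136014694422033286/106206694640318525 ≈ 1.2807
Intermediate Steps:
D(V, h) = 2 + (-7 + V*h)**2/2 (D(V, h) = 2 + (V*h - 7)**2/2 = 2 + (-7 + V*h)**2/2)
(4662788 + 1/(-3415190 + D(657, 260)))/(4432858 - 791933) = (4662788 + 1/(-3415190 + (2 + (-7 + 657*260)**2/2)))/(4432858 - 791933) = (4662788 + 1/(-3415190 + (2 + (-7 + 170820)**2/2)))/3640925 = (4662788 + 1/(-3415190 + (2 + (1/2)*170813**2)))*(1/3640925) = (4662788 + 1/(-3415190 + (2 + (1/2)*29177080969)))*(1/3640925) = (4662788 + 1/(-3415190 + (2 + 29177080969/2)))*(1/3640925) = (4662788 + 1/(-3415190 + 29177080973/2))*(1/3640925) = (4662788 + 1/(29170250593/2))*(1/3640925) = (4662788 + 2/29170250593)*(1/3640925) = (136014694422033286/29170250593)*(1/3640925) = 136014694422033286/106206694640318525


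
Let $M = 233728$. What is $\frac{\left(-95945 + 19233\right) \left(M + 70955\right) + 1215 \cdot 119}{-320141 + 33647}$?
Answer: $\frac{7790899237}{95498} \approx 81582.0$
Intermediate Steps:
$\frac{\left(-95945 + 19233\right) \left(M + 70955\right) + 1215 \cdot 119}{-320141 + 33647} = \frac{\left(-95945 + 19233\right) \left(233728 + 70955\right) + 1215 \cdot 119}{-320141 + 33647} = \frac{\left(-76712\right) 304683 + 144585}{-286494} = \left(-23372842296 + 144585\right) \left(- \frac{1}{286494}\right) = \left(-23372697711\right) \left(- \frac{1}{286494}\right) = \frac{7790899237}{95498}$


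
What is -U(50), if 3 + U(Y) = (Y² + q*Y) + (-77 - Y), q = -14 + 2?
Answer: -1770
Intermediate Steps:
q = -12
U(Y) = -80 + Y² - 13*Y (U(Y) = -3 + ((Y² - 12*Y) + (-77 - Y)) = -3 + (-77 + Y² - 13*Y) = -80 + Y² - 13*Y)
-U(50) = -(-80 + 50² - 13*50) = -(-80 + 2500 - 650) = -1*1770 = -1770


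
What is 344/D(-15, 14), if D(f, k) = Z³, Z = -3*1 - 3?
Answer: -43/27 ≈ -1.5926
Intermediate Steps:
Z = -6 (Z = -3 - 3 = -6)
D(f, k) = -216 (D(f, k) = (-6)³ = -216)
344/D(-15, 14) = 344/(-216) = 344*(-1/216) = -43/27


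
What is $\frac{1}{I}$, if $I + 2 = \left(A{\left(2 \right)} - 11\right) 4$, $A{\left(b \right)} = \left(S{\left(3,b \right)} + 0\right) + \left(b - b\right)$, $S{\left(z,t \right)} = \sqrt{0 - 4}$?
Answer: $- \frac{23}{1090} - \frac{2 i}{545} \approx -0.021101 - 0.0036697 i$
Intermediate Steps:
$S{\left(z,t \right)} = 2 i$ ($S{\left(z,t \right)} = \sqrt{-4} = 2 i$)
$A{\left(b \right)} = 2 i$ ($A{\left(b \right)} = \left(2 i + 0\right) + \left(b - b\right) = 2 i + 0 = 2 i$)
$I = -46 + 8 i$ ($I = -2 + \left(2 i - 11\right) 4 = -2 + \left(-11 + 2 i\right) 4 = -2 - \left(44 - 8 i\right) = -46 + 8 i \approx -46.0 + 8.0 i$)
$\frac{1}{I} = \frac{1}{-46 + 8 i} = \frac{-46 - 8 i}{2180}$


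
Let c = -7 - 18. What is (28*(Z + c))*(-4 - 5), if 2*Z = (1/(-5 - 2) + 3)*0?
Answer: 6300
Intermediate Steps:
c = -25
Z = 0 (Z = ((1/(-5 - 2) + 3)*0)/2 = ((1/(-7) + 3)*0)/2 = ((-⅐ + 3)*0)/2 = ((20/7)*0)/2 = (½)*0 = 0)
(28*(Z + c))*(-4 - 5) = (28*(0 - 25))*(-4 - 5) = (28*(-25))*(-9) = -700*(-9) = 6300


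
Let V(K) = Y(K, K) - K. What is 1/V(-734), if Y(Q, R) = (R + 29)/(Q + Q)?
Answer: 1468/1078217 ≈ 0.0013615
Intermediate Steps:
Y(Q, R) = (29 + R)/(2*Q) (Y(Q, R) = (29 + R)/((2*Q)) = (29 + R)*(1/(2*Q)) = (29 + R)/(2*Q))
V(K) = -K + (29 + K)/(2*K) (V(K) = (29 + K)/(2*K) - K = -K + (29 + K)/(2*K))
1/V(-734) = 1/(½ - 1*(-734) + (29/2)/(-734)) = 1/(½ + 734 + (29/2)*(-1/734)) = 1/(½ + 734 - 29/1468) = 1/(1078217/1468) = 1468/1078217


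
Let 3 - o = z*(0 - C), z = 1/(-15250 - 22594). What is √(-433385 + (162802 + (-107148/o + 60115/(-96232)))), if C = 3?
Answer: I*√1015542143649084072807214/1820853788 ≈ 553.44*I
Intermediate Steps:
z = -1/37844 (z = 1/(-37844) = -1/37844 ≈ -2.6424e-5)
o = 113529/37844 (o = 3 - (-1)*(0 - 1*3)/37844 = 3 - (-1)*(0 - 3)/37844 = 3 - (-1)*(-3)/37844 = 3 - 1*3/37844 = 3 - 3/37844 = 113529/37844 ≈ 2.9999)
√(-433385 + (162802 + (-107148/o + 60115/(-96232)))) = √(-433385 + (162802 + (-107148/113529/37844 + 60115/(-96232)))) = √(-433385 + (162802 + (-107148*37844/113529 + 60115*(-1/96232)))) = √(-433385 + (162802 + (-1351636304/37843 - 60115/96232))) = √(-433385 + (162802 - 130072939738473/3641707576)) = √(-433385 + 462804337049479/3641707576) = √(-1115457100775281/3641707576) = I*√1015542143649084072807214/1820853788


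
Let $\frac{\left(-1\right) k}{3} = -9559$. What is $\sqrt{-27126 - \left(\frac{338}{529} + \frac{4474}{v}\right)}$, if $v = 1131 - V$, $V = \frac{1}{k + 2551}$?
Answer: $\frac{4 i \sqrt{1118944459260786809299}}{812333941} \approx 164.71 i$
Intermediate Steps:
$k = 28677$ ($k = \left(-3\right) \left(-9559\right) = 28677$)
$V = \frac{1}{31228}$ ($V = \frac{1}{28677 + 2551} = \frac{1}{31228} \approx 3.2023 \cdot 10^{-5}$)
$v = \frac{35318867}{31228}$ ($v = 1131 - \frac{1}{31228} = \frac{35318867}{31228} \approx 1131.0$)
$\sqrt{-27126 - \left(\frac{338}{529} + \frac{4474}{v}\right)} = \sqrt{-27126 - \left(\frac{338}{529} + \frac{139714072}{35318867}\right)} = \sqrt{-27126 - \frac{85846521134}{18683680643}} = \sqrt{- \frac{506899367643152}{18683680643}} = \frac{4 i \sqrt{1118944459260786809299}}{812333941}$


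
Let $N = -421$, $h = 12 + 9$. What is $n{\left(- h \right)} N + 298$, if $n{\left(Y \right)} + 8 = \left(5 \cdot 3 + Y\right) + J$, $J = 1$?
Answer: $5771$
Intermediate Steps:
$h = 21$
$n{\left(Y \right)} = 8 + Y$ ($n{\left(Y \right)} = -8 + \left(\left(5 \cdot 3 + Y\right) + 1\right) = -8 + \left(\left(15 + Y\right) + 1\right) = -8 + \left(16 + Y\right) = 8 + Y$)
$n{\left(- h \right)} N + 298 = \left(8 - 21\right) \left(-421\right) + 298 = \left(-13\right) \left(-421\right) + 298 = 5473 + 298 = 5771$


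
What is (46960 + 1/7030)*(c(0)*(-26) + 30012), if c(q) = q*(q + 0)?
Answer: 4953912787806/3515 ≈ 1.4094e+9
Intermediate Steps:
c(q) = q² (c(q) = q*q = q²)
(46960 + 1/7030)*(c(0)*(-26) + 30012) = (46960 + 1/7030)*(0²*(-26) + 30012) = (46960 + 1/7030)*(0*(-26) + 30012) = 330128801*(0 + 30012)/7030 = (330128801/7030)*30012 = 4953912787806/3515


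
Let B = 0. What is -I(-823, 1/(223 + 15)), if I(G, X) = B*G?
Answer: 0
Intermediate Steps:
I(G, X) = 0 (I(G, X) = 0*G = 0)
-I(-823, 1/(223 + 15)) = -1*0 = 0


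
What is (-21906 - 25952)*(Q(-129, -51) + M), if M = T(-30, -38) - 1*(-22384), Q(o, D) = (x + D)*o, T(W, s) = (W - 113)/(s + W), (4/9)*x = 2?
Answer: -46186631137/34 ≈ -1.3584e+9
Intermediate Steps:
x = 9/2 (x = (9/4)*2 = 9/2 ≈ 4.5000)
T(W, s) = (-113 + W)/(W + s)
Q(o, D) = o*(9/2 + D) (Q(o, D) = (9/2 + D)*o = o*(9/2 + D))
M = 1522255/68 (M = (-113 - 30)/(-30 - 38) - 1*(-22384) = -143/(-68) + 22384 = -1/68*(-143) + 22384 = 143/68 + 22384 = 1522255/68 ≈ 22386.)
(-21906 - 25952)*(Q(-129, -51) + M) = (-21906 - 25952)*((½)*(-129)*(9 + 2*(-51)) + 1522255/68) = -47858*((½)*(-129)*(9 - 102) + 1522255/68) = -47858*((½)*(-129)*(-93) + 1522255/68) = -47858*(11997/2 + 1522255/68) = -47858*1930153/68 = -46186631137/34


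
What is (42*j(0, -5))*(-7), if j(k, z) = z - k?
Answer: 1470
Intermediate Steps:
(42*j(0, -5))*(-7) = (42*(-5 - 1*0))*(-7) = (42*(-5 + 0))*(-7) = (42*(-5))*(-7) = -210*(-7) = 1470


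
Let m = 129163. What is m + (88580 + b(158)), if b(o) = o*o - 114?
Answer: 242593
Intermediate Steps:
b(o) = -114 + o² (b(o) = o² - 114 = -114 + o²)
m + (88580 + b(158)) = 129163 + (88580 + (-114 + 158²)) = 129163 + (88580 + (-114 + 24964)) = 129163 + (88580 + 24850) = 129163 + 113430 = 242593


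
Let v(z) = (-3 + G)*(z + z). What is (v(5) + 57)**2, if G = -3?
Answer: 9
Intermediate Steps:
v(z) = -12*z (v(z) = (-3 - 3)*(z + z) = -12*z)
(v(5) + 57)**2 = (-12*5 + 57)**2 = (-60 + 57)**2 = (-3)**2 = 9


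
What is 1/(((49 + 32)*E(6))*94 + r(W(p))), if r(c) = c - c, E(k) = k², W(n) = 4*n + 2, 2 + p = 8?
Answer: 1/274104 ≈ 3.6482e-6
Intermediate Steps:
p = 6 (p = -2 + 8 = 6)
W(n) = 2 + 4*n
r(c) = 0
1/(((49 + 32)*E(6))*94 + r(W(p))) = 1/(((49 + 32)*6²)*94 + 0) = 1/((81*36)*94 + 0) = 1/(2916*94 + 0) = 1/(274104 + 0) = 1/274104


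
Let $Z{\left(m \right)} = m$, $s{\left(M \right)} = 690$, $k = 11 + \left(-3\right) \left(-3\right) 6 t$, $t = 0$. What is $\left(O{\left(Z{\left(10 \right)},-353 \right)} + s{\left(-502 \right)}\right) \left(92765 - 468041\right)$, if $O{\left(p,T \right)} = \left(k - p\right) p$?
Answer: $-262693200$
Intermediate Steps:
$k = 11$ ($k = 11 + \left(-3\right) \left(-3\right) 6 \cdot 0 = 11 + 9 \cdot 6 \cdot 0 = 11 + 54 \cdot 0 = 11 + 0 = 11$)
$O{\left(p,T \right)} = p \left(11 - p\right)$ ($O{\left(p,T \right)} = \left(11 - p\right) p = p \left(11 - p\right)$)
$\left(O{\left(Z{\left(10 \right)},-353 \right)} + s{\left(-502 \right)}\right) \left(92765 - 468041\right) = \left(10 \left(11 - 10\right) + 690\right) \left(92765 - 468041\right) = \left(10 \left(11 - 10\right) + 690\right) \left(-375276\right) = \left(10 \cdot 1 + 690\right) \left(-375276\right) = \left(10 + 690\right) \left(-375276\right) = 700 \left(-375276\right) = -262693200$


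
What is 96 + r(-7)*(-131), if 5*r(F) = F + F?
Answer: 2314/5 ≈ 462.80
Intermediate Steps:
r(F) = 2*F/5 (r(F) = (F + F)/5 = (2*F)/5 = 2*F/5)
96 + r(-7)*(-131) = 96 + ((⅖)*(-7))*(-131) = 96 - 14/5*(-131) = 96 + 1834/5 = 2314/5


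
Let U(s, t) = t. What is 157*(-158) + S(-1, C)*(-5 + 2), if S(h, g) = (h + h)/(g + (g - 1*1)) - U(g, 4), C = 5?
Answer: -74380/3 ≈ -24793.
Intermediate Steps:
S(h, g) = -4 + 2*h/(-1 + 2*g) (S(h, g) = (h + h)/(g + (g - 1*1)) - 1*4 = (2*h)/(g + (g - 1)) - 4 = (2*h)/(g + (-1 + g)) - 4 = (2*h)/(-1 + 2*g) - 4 = 2*h/(-1 + 2*g) - 4 = -4 + 2*h/(-1 + 2*g))
157*(-158) + S(-1, C)*(-5 + 2) = 157*(-158) + (2*(2 - 1 - 4*5)/(-1 + 2*5))*(-5 + 2) = -24806 + (2*(2 - 1 - 20)/(-1 + 10))*(-3) = -24806 + (2*(-19)/9)*(-3) = -24806 + (2*(1/9)*(-19))*(-3) = -24806 - 38/9*(-3) = -24806 + 38/3 = -74380/3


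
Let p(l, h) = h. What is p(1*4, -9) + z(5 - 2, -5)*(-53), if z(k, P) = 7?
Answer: -380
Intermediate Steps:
p(1*4, -9) + z(5 - 2, -5)*(-53) = -9 + 7*(-53) = -9 - 371 = -380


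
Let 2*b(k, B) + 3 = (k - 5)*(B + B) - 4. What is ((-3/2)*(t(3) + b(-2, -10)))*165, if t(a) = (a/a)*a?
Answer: -68805/4 ≈ -17201.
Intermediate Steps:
b(k, B) = -7/2 + B*(-5 + k) (b(k, B) = -3/2 + ((k - 5)*(B + B) - 4)/2 = -3/2 + ((-5 + k)*(2*B) - 4)/2 = -3/2 + (2*B*(-5 + k) - 4)/2 = -3/2 + (-4 + 2*B*(-5 + k))/2 = -3/2 + (-2 + B*(-5 + k)) = -7/2 + B*(-5 + k))
t(a) = a (t(a) = 1*a = a)
((-3/2)*(t(3) + b(-2, -10)))*165 = ((-3/2)*(3 + (-7/2 - 5*(-10) - 10*(-2))))*165 = (((½)*(-3))*(3 + (-7/2 + 50 + 20)))*165 = -3*(3 + 133/2)/2*165 = -3/2*139/2*165 = -417/4*165 = -68805/4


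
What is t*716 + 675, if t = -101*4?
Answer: -288589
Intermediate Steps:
t = -404
t*716 + 675 = -404*716 + 675 = -289264 + 675 = -288589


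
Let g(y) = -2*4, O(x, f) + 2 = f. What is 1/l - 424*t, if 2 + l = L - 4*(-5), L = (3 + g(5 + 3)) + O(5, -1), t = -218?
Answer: 924321/10 ≈ 92432.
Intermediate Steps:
O(x, f) = -2 + f
g(y) = -8
L = -8 (L = (3 - 8) + (-2 - 1) = -5 - 3 = -8)
l = 10 (l = -2 + (-8 - 4*(-5)) = -2 + (-8 + 20) = -2 + 12 = 10)
1/l - 424*t = 1/10 - 424*(-218) = 1/10 + 92432 = 924321/10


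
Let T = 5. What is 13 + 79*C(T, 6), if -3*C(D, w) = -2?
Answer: 197/3 ≈ 65.667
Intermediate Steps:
C(D, w) = ⅔ (C(D, w) = -⅓*(-2) = ⅔)
13 + 79*C(T, 6) = 13 + 79*(⅔) = 13 + 158/3 = 197/3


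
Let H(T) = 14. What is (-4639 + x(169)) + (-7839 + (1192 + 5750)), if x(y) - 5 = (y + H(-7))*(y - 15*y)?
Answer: -438509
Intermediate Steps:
x(y) = 5 - 14*y*(14 + y) (x(y) = 5 + (y + 14)*(y - 15*y) = 5 + (14 + y)*(-14*y) = 5 - 14*y*(14 + y))
(-4639 + x(169)) + (-7839 + (1192 + 5750)) = (-4639 + (5 - 196*169 - 14*169²)) + (-7839 + (1192 + 5750)) = (-4639 + (5 - 33124 - 14*28561)) + (-7839 + 6942) = (-4639 + (5 - 33124 - 399854)) - 897 = (-4639 - 432973) - 897 = -437612 - 897 = -438509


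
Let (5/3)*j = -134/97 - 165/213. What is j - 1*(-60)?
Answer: 2021553/34435 ≈ 58.706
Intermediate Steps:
j = -44547/34435 (j = 3*(-134/97 - 165/213)/5 = 3*(-134*1/97 - 165*1/213)/5 = 3*(-134/97 - 55/71)/5 = (⅗)*(-14849/6887) = -44547/34435 ≈ -1.2937)
j - 1*(-60) = -44547/34435 - 1*(-60) = -44547/34435 + 60 = 2021553/34435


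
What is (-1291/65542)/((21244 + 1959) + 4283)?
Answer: -1291/1801487412 ≈ -7.1663e-7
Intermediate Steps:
(-1291/65542)/((21244 + 1959) + 4283) = (-1291*1/65542)/(23203 + 4283) = -1291/65542/27486 = -1291/65542*1/27486 = -1291/1801487412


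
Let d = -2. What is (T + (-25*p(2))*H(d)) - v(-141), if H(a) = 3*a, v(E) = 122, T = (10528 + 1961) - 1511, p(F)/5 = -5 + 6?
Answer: 11606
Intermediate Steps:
p(F) = 5 (p(F) = 5*(-5 + 6) = 5*1 = 5)
T = 10978 (T = 12489 - 1511 = 10978)
(T + (-25*p(2))*H(d)) - v(-141) = (10978 + (-25*5)*(3*(-2))) - 1*122 = (10978 - 125*(-6)) - 122 = (10978 + 750) - 122 = 11728 - 122 = 11606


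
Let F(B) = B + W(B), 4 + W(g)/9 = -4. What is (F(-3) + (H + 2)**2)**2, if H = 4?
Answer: 1521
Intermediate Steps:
W(g) = -72 (W(g) = -36 + 9*(-4) = -36 - 36 = -72)
F(B) = -72 + B (F(B) = B - 72 = -72 + B)
(F(-3) + (H + 2)**2)**2 = ((-72 - 3) + (4 + 2)**2)**2 = (-75 + 6**2)**2 = (-75 + 36)**2 = (-39)**2 = 1521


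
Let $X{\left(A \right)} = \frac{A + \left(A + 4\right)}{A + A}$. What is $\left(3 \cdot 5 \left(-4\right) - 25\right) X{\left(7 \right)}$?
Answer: $- \frac{765}{7} \approx -109.29$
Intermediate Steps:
$X{\left(A \right)} = \frac{4 + 2 A}{2 A}$ ($X{\left(A \right)} = \frac{A + \left(4 + A\right)}{2 A} = \left(4 + 2 A\right) \frac{1}{2 A} = \frac{4 + 2 A}{2 A}$)
$\left(3 \cdot 5 \left(-4\right) - 25\right) X{\left(7 \right)} = \left(3 \cdot 5 \left(-4\right) - 25\right) \frac{2 + 7}{7} = \left(15 \left(-4\right) - 25\right) \frac{1}{7} \cdot 9 = \left(-60 - 25\right) \frac{9}{7} = \left(-85\right) \frac{9}{7} = - \frac{765}{7}$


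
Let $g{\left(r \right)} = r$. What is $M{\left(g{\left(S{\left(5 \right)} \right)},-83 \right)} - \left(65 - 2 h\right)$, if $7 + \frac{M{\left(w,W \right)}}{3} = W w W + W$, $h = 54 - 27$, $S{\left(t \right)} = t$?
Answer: $103054$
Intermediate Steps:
$h = 27$
$M{\left(w,W \right)} = -21 + 3 W + 3 w W^{2}$ ($M{\left(w,W \right)} = -21 + 3 \left(W w W + W\right) = -21 + 3 \left(w W^{2} + W\right) = -21 + 3 \left(W + w W^{2}\right) = -21 + \left(3 W + 3 w W^{2}\right) = -21 + 3 W + 3 w W^{2}$)
$M{\left(g{\left(S{\left(5 \right)} \right)},-83 \right)} - \left(65 - 2 h\right) = \left(-21 + 3 \left(-83\right) + 3 \cdot 5 \left(-83\right)^{2}\right) - \left(65 - 54\right) = \left(-21 - 249 + 3 \cdot 5 \cdot 6889\right) - \left(65 - 54\right) = \left(-21 - 249 + 103335\right) - 11 = 103065 - 11 = 103054$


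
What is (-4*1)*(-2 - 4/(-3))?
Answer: 8/3 ≈ 2.6667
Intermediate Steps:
(-4*1)*(-2 - 4/(-3)) = -4*(-2 - 4*(-1)/3) = -4*(-2 - 1*(-4/3)) = -4*(-2 + 4/3) = -4*(-⅔) = 8/3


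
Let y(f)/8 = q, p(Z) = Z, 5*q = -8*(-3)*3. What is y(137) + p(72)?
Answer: 936/5 ≈ 187.20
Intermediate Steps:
q = 72/5 (q = (-8*(-3)*3)/5 = (24*3)/5 = (1/5)*72 = 72/5 ≈ 14.400)
y(f) = 576/5 (y(f) = 8*(72/5) = 576/5)
y(137) + p(72) = 576/5 + 72 = 936/5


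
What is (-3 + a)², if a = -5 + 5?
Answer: 9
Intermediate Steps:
a = 0
(-3 + a)² = (-3 + 0)² = (-3)² = 9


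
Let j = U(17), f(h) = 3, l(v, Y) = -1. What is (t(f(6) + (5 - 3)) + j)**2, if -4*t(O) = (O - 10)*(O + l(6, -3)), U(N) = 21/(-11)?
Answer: 1156/121 ≈ 9.5537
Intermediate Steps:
U(N) = -21/11 (U(N) = 21*(-1/11) = -21/11)
t(O) = -(-1 + O)*(-10 + O)/4 (t(O) = -(O - 10)*(O - 1)/4 = -(-10 + O)*(-1 + O)/4 = -(-1 + O)*(-10 + O)/4)
j = -21/11 ≈ -1.9091
(t(f(6) + (5 - 3)) + j)**2 = ((-5/2 - (3 + (5 - 3))**2/4 + 11*(3 + (5 - 3))/4) - 21/11)**2 = ((-5/2 - (3 + 2)**2/4 + 11*(3 + 2)/4) - 21/11)**2 = ((-5/2 - 1/4*5**2 + (11/4)*5) - 21/11)**2 = ((-5/2 - 1/4*25 + 55/4) - 21/11)**2 = ((-5/2 - 25/4 + 55/4) - 21/11)**2 = (5 - 21/11)**2 = (34/11)**2 = 1156/121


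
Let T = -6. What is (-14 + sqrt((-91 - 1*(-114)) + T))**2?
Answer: (14 - sqrt(17))**2 ≈ 97.553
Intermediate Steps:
(-14 + sqrt((-91 - 1*(-114)) + T))**2 = (-14 + sqrt((-91 - 1*(-114)) - 6))**2 = (-14 + sqrt((-91 + 114) - 6))**2 = (-14 + sqrt(23 - 6))**2 = (-14 + sqrt(17))**2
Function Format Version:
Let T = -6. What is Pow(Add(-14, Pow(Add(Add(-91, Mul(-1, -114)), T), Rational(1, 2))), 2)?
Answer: Pow(Add(14, Mul(-1, Pow(17, Rational(1, 2)))), 2) ≈ 97.553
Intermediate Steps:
Pow(Add(-14, Pow(Add(Add(-91, Mul(-1, -114)), T), Rational(1, 2))), 2) = Pow(Add(-14, Pow(Add(Add(-91, Mul(-1, -114)), -6), Rational(1, 2))), 2) = Pow(Add(-14, Pow(Add(Add(-91, 114), -6), Rational(1, 2))), 2) = Pow(Add(-14, Pow(Add(23, -6), Rational(1, 2))), 2) = Pow(Add(-14, Pow(17, Rational(1, 2))), 2)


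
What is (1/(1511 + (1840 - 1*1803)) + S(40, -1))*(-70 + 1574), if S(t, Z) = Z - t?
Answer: -23863592/387 ≈ -61663.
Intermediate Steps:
(1/(1511 + (1840 - 1*1803)) + S(40, -1))*(-70 + 1574) = (1/(1511 + (1840 - 1*1803)) + (-1 - 1*40))*(-70 + 1574) = (1/(1511 + (1840 - 1803)) + (-1 - 40))*1504 = (1/(1511 + 37) - 41)*1504 = (1/1548 - 41)*1504 = -63467/1548*1504 = -23863592/387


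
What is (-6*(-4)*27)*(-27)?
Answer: -17496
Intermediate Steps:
(-6*(-4)*27)*(-27) = (24*27)*(-27) = 648*(-27) = -17496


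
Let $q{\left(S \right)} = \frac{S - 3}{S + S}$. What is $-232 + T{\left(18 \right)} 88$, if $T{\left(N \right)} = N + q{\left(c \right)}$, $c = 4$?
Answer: $1363$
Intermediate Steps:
$q{\left(S \right)} = \frac{-3 + S}{2 S}$
$T{\left(N \right)} = \frac{1}{8} + N$ ($T{\left(N \right)} = N + \frac{-3 + 4}{2 \cdot 4} = N + \frac{1}{2} \cdot \frac{1}{4} \cdot 1 = N + \frac{1}{8} = \frac{1}{8} + N$)
$-232 + T{\left(18 \right)} 88 = -232 + \left(\frac{1}{8} + 18\right) 88 = -232 + \frac{145}{8} \cdot 88 = -232 + 1595 = 1363$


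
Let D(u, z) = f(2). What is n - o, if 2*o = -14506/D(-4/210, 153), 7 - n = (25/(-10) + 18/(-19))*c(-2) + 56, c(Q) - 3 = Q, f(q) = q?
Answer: 68038/19 ≈ 3580.9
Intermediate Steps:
c(Q) = 3 + Q
n = -1731/38 (n = 7 - ((25/(-10) + 18/(-19))*(3 - 2) + 56) = 7 - ((25*(-1/10) + 18*(-1/19))*1 + 56) = 7 - ((-5/2 - 18/19)*1 + 56) = 7 - (-131/38*1 + 56) = 7 - (-131/38 + 56) = 7 - 1*1997/38 = 7 - 1997/38 = -1731/38 ≈ -45.553)
D(u, z) = 2
o = -7253/2 (o = (-14506/2)/2 = (-14506*1/2)/2 = (1/2)*(-7253) = -7253/2 ≈ -3626.5)
n - o = -1731/38 - 1*(-7253/2) = -1731/38 + 7253/2 = 68038/19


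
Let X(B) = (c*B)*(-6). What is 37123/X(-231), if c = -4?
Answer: -37123/5544 ≈ -6.6961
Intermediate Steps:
X(B) = 24*B (X(B) = -4*B*(-6) = 24*B)
37123/X(-231) = 37123/((24*(-231))) = 37123/(-5544) = 37123*(-1/5544) = -37123/5544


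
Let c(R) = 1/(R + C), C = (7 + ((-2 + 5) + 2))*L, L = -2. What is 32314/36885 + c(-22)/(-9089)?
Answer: 13510326401/15421397190 ≈ 0.87608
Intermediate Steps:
C = -24 (C = (7 + ((-2 + 5) + 2))*(-2) = (7 + (3 + 2))*(-2) = (7 + 5)*(-2) = 12*(-2) = -24)
c(R) = 1/(-24 + R) (c(R) = 1/(R - 24) = 1/(-24 + R))
32314/36885 + c(-22)/(-9089) = 32314/36885 + 1/(-24 - 22*(-9089)) = 32314*(1/36885) - 1/9089/(-46) = 32314/36885 - 1/46*(-1/9089) = 32314/36885 + 1/418094 = 13510326401/15421397190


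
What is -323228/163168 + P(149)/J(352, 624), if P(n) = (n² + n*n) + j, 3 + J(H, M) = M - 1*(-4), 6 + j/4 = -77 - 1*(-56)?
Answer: 1756336473/25495000 ≈ 68.889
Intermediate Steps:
j = -108 (j = -24 + 4*(-77 - 1*(-56)) = -24 + 4*(-77 + 56) = -24 + 4*(-21) = -24 - 84 = -108)
J(H, M) = 1 + M (J(H, M) = -3 + (M - 1*(-4)) = -3 + (M + 4) = -3 + (4 + M) = 1 + M)
P(n) = -108 + 2*n² (P(n) = (n² + n*n) - 108 = (n² + n²) - 108 = 2*n² - 108 = -108 + 2*n²)
-323228/163168 + P(149)/J(352, 624) = -323228/163168 + (-108 + 2*149²)/(1 + 624) = -323228*1/163168 + (-108 + 2*22201)/625 = -80807/40792 + (-108 + 44402)*(1/625) = -80807/40792 + 44294*(1/625) = -80807/40792 + 44294/625 = 1756336473/25495000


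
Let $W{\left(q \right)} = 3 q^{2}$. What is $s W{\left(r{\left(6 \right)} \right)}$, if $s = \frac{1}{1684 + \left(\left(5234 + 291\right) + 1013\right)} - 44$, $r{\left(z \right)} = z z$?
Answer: $- \frac{703275048}{4111} \approx -1.7107 \cdot 10^{5}$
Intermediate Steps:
$r{\left(z \right)} = z^{2}$
$s = - \frac{361767}{8222}$ ($s = \frac{1}{1684 + \left(5525 + 1013\right)} - 44 = \frac{1}{1684 + 6538} - 44 = \frac{1}{8222} - 44 = - \frac{361767}{8222} \approx -44.0$)
$s W{\left(r{\left(6 \right)} \right)} = - \frac{361767 \cdot 3 \left(6^{2}\right)^{2}}{8222} = - \frac{361767 \cdot 3 \cdot 36^{2}}{8222} = - \frac{361767 \cdot 3 \cdot 1296}{8222} = \left(- \frac{361767}{8222}\right) 3888 = - \frac{703275048}{4111}$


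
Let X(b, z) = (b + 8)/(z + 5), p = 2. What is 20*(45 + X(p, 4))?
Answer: 8300/9 ≈ 922.22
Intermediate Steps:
X(b, z) = (8 + b)/(5 + z)
20*(45 + X(p, 4)) = 20*(45 + (8 + 2)/(5 + 4)) = 20*(45 + 10/9) = 20*(415/9) = 8300/9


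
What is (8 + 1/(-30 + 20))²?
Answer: 6241/100 ≈ 62.410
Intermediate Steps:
(8 + 1/(-30 + 20))² = (8 + 1/(-10))² = (8 - ⅒)² = (79/10)² = 6241/100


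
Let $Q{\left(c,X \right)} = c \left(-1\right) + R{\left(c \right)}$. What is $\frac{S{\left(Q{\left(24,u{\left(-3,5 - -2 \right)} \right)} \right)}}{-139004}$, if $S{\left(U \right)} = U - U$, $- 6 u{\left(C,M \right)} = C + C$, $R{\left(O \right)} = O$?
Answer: $0$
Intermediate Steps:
$u{\left(C,M \right)} = - \frac{C}{3}$ ($u{\left(C,M \right)} = - \frac{C + C}{6} = - \frac{2 C}{6} = - \frac{C}{3}$)
$Q{\left(c,X \right)} = 0$ ($Q{\left(c,X \right)} = c \left(-1\right) + c = - c + c = 0$)
$S{\left(U \right)} = 0$
$\frac{S{\left(Q{\left(24,u{\left(-3,5 - -2 \right)} \right)} \right)}}{-139004} = \frac{0}{-139004} = 0 \left(- \frac{1}{139004}\right) = 0$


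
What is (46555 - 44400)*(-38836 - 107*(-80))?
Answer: -65244780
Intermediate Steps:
(46555 - 44400)*(-38836 - 107*(-80)) = 2155*(-38836 + 8560) = 2155*(-30276) = -65244780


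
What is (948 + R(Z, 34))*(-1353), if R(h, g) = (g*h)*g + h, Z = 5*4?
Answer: -32591064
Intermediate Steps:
Z = 20
R(h, g) = h + h*g² (R(h, g) = h*g² + h = h + h*g²)
(948 + R(Z, 34))*(-1353) = (948 + 20*(1 + 34²))*(-1353) = (948 + 20*(1 + 1156))*(-1353) = (948 + 20*1157)*(-1353) = (948 + 23140)*(-1353) = 24088*(-1353) = -32591064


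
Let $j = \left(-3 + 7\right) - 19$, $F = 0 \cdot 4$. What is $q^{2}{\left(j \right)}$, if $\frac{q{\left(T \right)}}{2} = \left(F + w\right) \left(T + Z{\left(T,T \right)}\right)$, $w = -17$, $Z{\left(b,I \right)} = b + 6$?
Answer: $665856$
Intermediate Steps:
$Z{\left(b,I \right)} = 6 + b$
$F = 0$
$j = -15$ ($j = 4 - 19 = -15$)
$q{\left(T \right)} = -204 - 68 T$ ($q{\left(T \right)} = 2 \left(0 - 17\right) \left(T + \left(6 + T\right)\right) = 2 \left(- 17 \left(6 + 2 T\right)\right) = 2 \left(-102 - 34 T\right) = -204 - 68 T$)
$q^{2}{\left(j \right)} = \left(-204 - -1020\right)^{2} = \left(-204 + 1020\right)^{2} = 816^{2} = 665856$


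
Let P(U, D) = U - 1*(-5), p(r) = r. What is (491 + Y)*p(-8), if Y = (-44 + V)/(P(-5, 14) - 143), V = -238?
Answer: -563960/143 ≈ -3943.8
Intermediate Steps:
P(U, D) = 5 + U (P(U, D) = U + 5 = 5 + U)
Y = 282/143 (Y = (-44 - 238)/((5 - 5) - 143) = -282/(0 - 143) = -282/(-143) = -282*(-1/143) = 282/143 ≈ 1.9720)
(491 + Y)*p(-8) = (491 + 282/143)*(-8) = (70495/143)*(-8) = -563960/143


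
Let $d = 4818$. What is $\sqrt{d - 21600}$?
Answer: $i \sqrt{16782} \approx 129.55 i$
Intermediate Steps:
$\sqrt{d - 21600} = \sqrt{4818 - 21600} = \sqrt{-16782} = i \sqrt{16782}$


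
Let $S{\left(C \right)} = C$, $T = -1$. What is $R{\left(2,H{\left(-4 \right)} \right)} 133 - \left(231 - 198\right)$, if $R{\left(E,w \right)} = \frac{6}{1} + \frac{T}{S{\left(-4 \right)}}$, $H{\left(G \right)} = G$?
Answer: $\frac{3193}{4} \approx 798.25$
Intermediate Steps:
$R{\left(E,w \right)} = \frac{25}{4}$ ($R{\left(E,w \right)} = \frac{6}{1} - \frac{1}{-4} = 6 \cdot 1 - - \frac{1}{4} = 6 + \frac{1}{4} = \frac{25}{4}$)
$R{\left(2,H{\left(-4 \right)} \right)} 133 - \left(231 - 198\right) = \frac{25}{4} \cdot 133 - \left(231 - 198\right) = \frac{3325}{4} - 33 = \frac{3193}{4}$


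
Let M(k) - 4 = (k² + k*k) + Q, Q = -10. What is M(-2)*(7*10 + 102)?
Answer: 344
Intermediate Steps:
M(k) = -6 + 2*k² (M(k) = 4 + ((k² + k*k) - 10) = 4 + ((k² + k²) - 10) = 4 + (2*k² - 10) = 4 + (-10 + 2*k²) = -6 + 2*k²)
M(-2)*(7*10 + 102) = (-6 + 2*(-2)²)*(7*10 + 102) = (-6 + 2*4)*(70 + 102) = (-6 + 8)*172 = 2*172 = 344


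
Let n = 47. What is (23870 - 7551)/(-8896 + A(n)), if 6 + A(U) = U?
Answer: -16319/8855 ≈ -1.8429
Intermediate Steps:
A(U) = -6 + U
(23870 - 7551)/(-8896 + A(n)) = (23870 - 7551)/(-8896 + (-6 + 47)) = 16319/(-8896 + 41) = 16319/(-8855) = 16319*(-1/8855) = -16319/8855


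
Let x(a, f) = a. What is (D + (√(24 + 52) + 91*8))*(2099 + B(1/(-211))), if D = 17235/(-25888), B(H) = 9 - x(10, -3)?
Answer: 19751861221/12944 + 4196*√19 ≈ 1.5442e+6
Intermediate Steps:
B(H) = -1 (B(H) = 9 - 1*10 = 9 - 10 = -1)
D = -17235/25888 (D = 17235*(-1/25888) = -17235/25888 ≈ -0.66575)
(D + (√(24 + 52) + 91*8))*(2099 + B(1/(-211))) = (-17235/25888 + (√(24 + 52) + 91*8))*(2099 - 1) = (-17235/25888 + (√76 + 728))*2098 = (-17235/25888 + (2*√19 + 728))*2098 = (-17235/25888 + (728 + 2*√19))*2098 = (18829229/25888 + 2*√19)*2098 = 19751861221/12944 + 4196*√19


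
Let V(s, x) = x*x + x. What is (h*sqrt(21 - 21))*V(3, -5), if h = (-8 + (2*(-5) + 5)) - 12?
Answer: 0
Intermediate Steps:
V(s, x) = x + x**2 (V(s, x) = x**2 + x = x + x**2)
h = -25 (h = (-8 + (-10 + 5)) - 12 = (-8 - 5) - 12 = -13 - 12 = -25)
(h*sqrt(21 - 21))*V(3, -5) = (-25*sqrt(21 - 21))*(-5*(1 - 5)) = (-25*sqrt(0))*(-5*(-4)) = -25*0*20 = 0*20 = 0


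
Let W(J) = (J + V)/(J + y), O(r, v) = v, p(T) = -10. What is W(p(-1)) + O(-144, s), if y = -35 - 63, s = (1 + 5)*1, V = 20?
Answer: 319/54 ≈ 5.9074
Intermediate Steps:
s = 6 (s = 6*1 = 6)
y = -98
W(J) = (20 + J)/(-98 + J) (W(J) = (J + 20)/(J - 98) = (20 + J)/(-98 + J))
W(p(-1)) + O(-144, s) = (20 - 10)/(-98 - 10) + 6 = 10/(-108) + 6 = -1/108*10 + 6 = -5/54 + 6 = 319/54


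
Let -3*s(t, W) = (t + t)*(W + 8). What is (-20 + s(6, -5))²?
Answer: 1024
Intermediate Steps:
s(t, W) = -2*t*(8 + W)/3 (s(t, W) = -(t + t)*(W + 8)/3 = -2*t*(8 + W)/3)
(-20 + s(6, -5))² = (-20 - ⅔*6*(8 - 5))² = (-20 - ⅔*6*3)² = (-20 - 12)² = (-32)² = 1024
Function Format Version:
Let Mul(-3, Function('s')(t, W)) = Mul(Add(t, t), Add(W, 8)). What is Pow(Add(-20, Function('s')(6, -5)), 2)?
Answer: 1024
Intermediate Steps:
Function('s')(t, W) = Mul(Rational(-2, 3), t, Add(8, W)) (Function('s')(t, W) = Mul(Rational(-1, 3), Mul(Add(t, t), Add(W, 8))) = Mul(Rational(-1, 3), Mul(Mul(2, t), Add(8, W))) = Mul(Rational(-1, 3), Mul(2, t, Add(8, W))) = Mul(Rational(-2, 3), t, Add(8, W)))
Pow(Add(-20, Function('s')(6, -5)), 2) = Pow(Add(-20, Mul(Rational(-2, 3), 6, Add(8, -5))), 2) = Pow(Add(-20, Mul(Rational(-2, 3), 6, 3)), 2) = Pow(Add(-20, -12), 2) = Pow(-32, 2) = 1024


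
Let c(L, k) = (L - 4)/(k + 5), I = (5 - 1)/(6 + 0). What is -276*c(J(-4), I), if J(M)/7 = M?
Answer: 26496/17 ≈ 1558.6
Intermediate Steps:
J(M) = 7*M
I = ⅔ (I = 4/6 = 4*(⅙) = ⅔ ≈ 0.66667)
c(L, k) = (-4 + L)/(5 + k)
-276*c(J(-4), I) = -276*(-4 + 7*(-4))/(5 + ⅔) = -276*(-4 - 28)/17/3 = -828*(-32)/17 = -276*(-96/17) = 26496/17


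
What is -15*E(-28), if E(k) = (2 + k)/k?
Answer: -195/14 ≈ -13.929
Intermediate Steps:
E(k) = (2 + k)/k
-15*E(-28) = -15*(2 - 28)/(-28) = -(-15)*(-26)/28 = -15*13/14 = -195/14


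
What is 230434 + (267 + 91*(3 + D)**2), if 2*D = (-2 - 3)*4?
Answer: 235160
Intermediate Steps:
D = -10 (D = ((-2 - 3)*4)/2 = (-5*4)/2 = (1/2)*(-20) = -10)
230434 + (267 + 91*(3 + D)**2) = 230434 + (267 + 91*(3 - 10)**2) = 230434 + (267 + 91*(-7)**2) = 230434 + (267 + 91*49) = 230434 + (267 + 4459) = 230434 + 4726 = 235160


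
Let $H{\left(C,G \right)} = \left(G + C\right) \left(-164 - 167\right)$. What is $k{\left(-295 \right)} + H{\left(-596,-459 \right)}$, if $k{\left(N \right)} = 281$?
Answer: $349486$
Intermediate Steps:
$H{\left(C,G \right)} = - 331 C - 331 G$ ($H{\left(C,G \right)} = \left(C + G\right) \left(-331\right) = - 331 C - 331 G$)
$k{\left(-295 \right)} + H{\left(-596,-459 \right)} = 281 - -349205 = 281 + \left(197276 + 151929\right) = 281 + 349205 = 349486$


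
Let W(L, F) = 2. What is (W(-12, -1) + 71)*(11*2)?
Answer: 1606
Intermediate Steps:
(W(-12, -1) + 71)*(11*2) = (2 + 71)*(11*2) = 73*22 = 1606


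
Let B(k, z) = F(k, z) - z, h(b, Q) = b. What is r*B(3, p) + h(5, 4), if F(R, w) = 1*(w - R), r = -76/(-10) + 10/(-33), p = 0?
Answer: -929/55 ≈ -16.891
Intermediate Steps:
r = 1204/165 (r = -76*(-⅒) + 10*(-1/33) = 38/5 - 10/33 = 1204/165 ≈ 7.2970)
F(R, w) = w - R
B(k, z) = -k (B(k, z) = (z - k) - z = -k)
r*B(3, p) + h(5, 4) = 1204*(-1*3)/165 + 5 = (1204/165)*(-3) + 5 = -1204/55 + 5 = -929/55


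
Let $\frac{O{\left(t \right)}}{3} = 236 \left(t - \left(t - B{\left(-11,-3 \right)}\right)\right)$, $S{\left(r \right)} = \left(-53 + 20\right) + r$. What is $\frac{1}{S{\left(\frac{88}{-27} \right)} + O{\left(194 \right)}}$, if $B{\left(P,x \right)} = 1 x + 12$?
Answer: $\frac{27}{171065} \approx 0.00015783$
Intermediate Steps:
$S{\left(r \right)} = -33 + r$
$B{\left(P,x \right)} = 12 + x$ ($B{\left(P,x \right)} = x + 12 = 12 + x$)
$O{\left(t \right)} = 6372$ ($O{\left(t \right)} = 3 \cdot 236 \left(t - \left(-9 + t\right)\right) = 3 \cdot 236 \cdot 9 = 3 \cdot 2124 = 6372$)
$\frac{1}{S{\left(\frac{88}{-27} \right)} + O{\left(194 \right)}} = \frac{1}{\left(-33 + \frac{88}{-27}\right) + 6372} = \frac{1}{\left(-33 + 88 \left(- \frac{1}{27}\right)\right) + 6372} = \frac{1}{\left(-33 - \frac{88}{27}\right) + 6372} = \frac{1}{- \frac{979}{27} + 6372} = \frac{1}{\frac{171065}{27}} = \frac{27}{171065}$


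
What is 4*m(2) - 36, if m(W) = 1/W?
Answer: -34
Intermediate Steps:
m(W) = 1/W
4*m(2) - 36 = 4/2 - 36 = 4*(½) - 36 = 2 - 36 = -34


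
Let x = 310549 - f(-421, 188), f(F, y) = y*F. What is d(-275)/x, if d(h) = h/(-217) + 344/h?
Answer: 977/23255168475 ≈ 4.2012e-8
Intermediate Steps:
f(F, y) = F*y
d(h) = 344/h - h/217 (d(h) = h*(-1/217) + 344/h = -h/217 + 344/h = 344/h - h/217)
x = 389697 (x = 310549 - (-421)*188 = 310549 - 1*(-79148) = 310549 + 79148 = 389697)
d(-275)/x = (344/(-275) - 1/217*(-275))/389697 = (344*(-1/275) + 275/217)*(1/389697) = (-344/275 + 275/217)*(1/389697) = (977/59675)*(1/389697) = 977/23255168475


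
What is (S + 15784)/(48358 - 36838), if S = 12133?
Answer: 27917/11520 ≈ 2.4234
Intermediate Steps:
(S + 15784)/(48358 - 36838) = (12133 + 15784)/(48358 - 36838) = 27917/11520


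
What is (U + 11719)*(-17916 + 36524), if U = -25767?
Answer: -261405184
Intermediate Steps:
(U + 11719)*(-17916 + 36524) = (-25767 + 11719)*(-17916 + 36524) = -14048*18608 = -261405184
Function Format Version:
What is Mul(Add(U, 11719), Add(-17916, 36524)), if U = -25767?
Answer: -261405184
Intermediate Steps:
Mul(Add(U, 11719), Add(-17916, 36524)) = Mul(Add(-25767, 11719), Add(-17916, 36524)) = Mul(-14048, 18608) = -261405184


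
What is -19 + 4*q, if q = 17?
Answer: 49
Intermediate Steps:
-19 + 4*q = -19 + 4*17 = -19 + 68 = 49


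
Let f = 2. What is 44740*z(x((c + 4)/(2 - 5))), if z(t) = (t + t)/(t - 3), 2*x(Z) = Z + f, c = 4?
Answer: 8948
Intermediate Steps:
x(Z) = 1 + Z/2 (x(Z) = (Z + 2)/2 = (2 + Z)/2 = 1 + Z/2)
z(t) = 2*t/(-3 + t) (z(t) = (2*t)/(-3 + t) = 2*t/(-3 + t))
44740*z(x((c + 4)/(2 - 5))) = 44740*(2*(1 + ((4 + 4)/(2 - 5))/2)/(-3 + (1 + ((4 + 4)/(2 - 5))/2))) = 44740*(2*(1 + (8/(-3))/2)/(-3 + (1 + (8/(-3))/2))) = 44740*(2*(1 + (8*(-⅓))/2)/(-3 + (1 + (8*(-⅓))/2))) = 44740*(2*(1 + (½)*(-8/3))/(-3 + (1 + (½)*(-8/3)))) = 44740*(2*(1 - 4/3)/(-3 + (1 - 4/3))) = 44740*(2*(-⅓)/(-3 - ⅓)) = 44740*(2*(-⅓)/(-10/3)) = 44740*(2*(-⅓)*(-3/10)) = 44740*(⅕) = 8948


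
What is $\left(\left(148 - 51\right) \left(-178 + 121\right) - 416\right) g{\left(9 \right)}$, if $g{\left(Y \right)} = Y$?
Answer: $-53505$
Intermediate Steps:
$\left(\left(148 - 51\right) \left(-178 + 121\right) - 416\right) g{\left(9 \right)} = \left(\left(148 - 51\right) \left(-178 + 121\right) - 416\right) 9 = \left(97 \left(-57\right) - 416\right) 9 = \left(-5529 - 416\right) 9 = \left(-5945\right) 9 = -53505$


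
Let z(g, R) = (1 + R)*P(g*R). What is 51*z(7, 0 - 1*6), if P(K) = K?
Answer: 10710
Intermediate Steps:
z(g, R) = R*g*(1 + R) (z(g, R) = (1 + R)*(g*R) = (1 + R)*(R*g) = R*g*(1 + R))
51*z(7, 0 - 1*6) = 51*((0 - 1*6)*7*(1 + (0 - 1*6))) = 51*((0 - 6)*7*(1 + (0 - 6))) = 51*(-6*7*(1 - 6)) = 51*(-6*7*(-5)) = 51*210 = 10710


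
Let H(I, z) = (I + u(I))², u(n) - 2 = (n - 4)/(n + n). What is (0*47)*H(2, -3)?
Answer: 0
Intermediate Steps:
u(n) = 2 + (-4 + n)/(2*n) (u(n) = 2 + (n - 4)/(n + n) = 2 + (-4 + n)/((2*n)) = 2 + (-4 + n)*(1/(2*n)) = 2 + (-4 + n)/(2*n))
H(I, z) = (5/2 + I - 2/I)² (H(I, z) = (I + (5/2 - 2/I))² = (5/2 + I - 2/I)²)
(0*47)*H(2, -3) = (0*47)*(5/2 + 2 - 2/2)² = 0*(5/2 + 2 - 2*½)² = 0*(5/2 + 2 - 1)² = 0*(7/2)² = 0*(49/4) = 0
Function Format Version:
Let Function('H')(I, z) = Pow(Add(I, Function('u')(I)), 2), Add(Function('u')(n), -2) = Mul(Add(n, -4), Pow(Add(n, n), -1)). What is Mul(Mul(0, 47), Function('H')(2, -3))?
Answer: 0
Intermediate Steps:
Function('u')(n) = Add(2, Mul(Rational(1, 2), Pow(n, -1), Add(-4, n))) (Function('u')(n) = Add(2, Mul(Add(n, -4), Pow(Add(n, n), -1))) = Add(2, Mul(Add(-4, n), Pow(Mul(2, n), -1))) = Add(2, Mul(Add(-4, n), Mul(Rational(1, 2), Pow(n, -1)))) = Add(2, Mul(Rational(1, 2), Pow(n, -1), Add(-4, n))))
Function('H')(I, z) = Pow(Add(Rational(5, 2), I, Mul(-2, Pow(I, -1))), 2) (Function('H')(I, z) = Pow(Add(I, Add(Rational(5, 2), Mul(-2, Pow(I, -1)))), 2) = Pow(Add(Rational(5, 2), I, Mul(-2, Pow(I, -1))), 2))
Mul(Mul(0, 47), Function('H')(2, -3)) = Mul(Mul(0, 47), Pow(Add(Rational(5, 2), 2, Mul(-2, Pow(2, -1))), 2)) = Mul(0, Pow(Add(Rational(5, 2), 2, Mul(-2, Rational(1, 2))), 2)) = Mul(0, Pow(Add(Rational(5, 2), 2, -1), 2)) = Mul(0, Pow(Rational(7, 2), 2)) = Mul(0, Rational(49, 4)) = 0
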